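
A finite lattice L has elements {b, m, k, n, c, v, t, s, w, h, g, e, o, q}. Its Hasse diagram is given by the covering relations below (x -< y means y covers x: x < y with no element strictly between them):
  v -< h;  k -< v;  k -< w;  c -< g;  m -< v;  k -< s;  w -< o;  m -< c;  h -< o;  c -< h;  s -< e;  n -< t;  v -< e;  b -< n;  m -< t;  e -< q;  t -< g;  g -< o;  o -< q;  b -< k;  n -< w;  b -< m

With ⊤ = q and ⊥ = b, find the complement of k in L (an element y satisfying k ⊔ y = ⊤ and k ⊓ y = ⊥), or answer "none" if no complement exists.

none

For every candidate y, either k ∨ y ≠ q or k ∧ y ≠ b; no complement exists.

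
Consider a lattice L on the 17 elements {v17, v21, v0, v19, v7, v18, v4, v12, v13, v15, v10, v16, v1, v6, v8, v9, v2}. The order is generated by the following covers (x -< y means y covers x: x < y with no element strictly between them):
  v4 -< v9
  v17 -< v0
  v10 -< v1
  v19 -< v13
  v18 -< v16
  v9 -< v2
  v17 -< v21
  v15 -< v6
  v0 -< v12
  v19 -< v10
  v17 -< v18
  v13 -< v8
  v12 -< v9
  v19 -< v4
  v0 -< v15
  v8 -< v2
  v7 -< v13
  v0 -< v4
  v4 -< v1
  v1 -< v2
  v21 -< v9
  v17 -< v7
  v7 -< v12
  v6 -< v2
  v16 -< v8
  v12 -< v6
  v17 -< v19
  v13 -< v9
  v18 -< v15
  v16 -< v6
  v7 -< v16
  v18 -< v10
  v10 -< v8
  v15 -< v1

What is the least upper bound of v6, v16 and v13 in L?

v2

Common upper bounds of {v6, v16, v13}: v2.
The least among these is v2.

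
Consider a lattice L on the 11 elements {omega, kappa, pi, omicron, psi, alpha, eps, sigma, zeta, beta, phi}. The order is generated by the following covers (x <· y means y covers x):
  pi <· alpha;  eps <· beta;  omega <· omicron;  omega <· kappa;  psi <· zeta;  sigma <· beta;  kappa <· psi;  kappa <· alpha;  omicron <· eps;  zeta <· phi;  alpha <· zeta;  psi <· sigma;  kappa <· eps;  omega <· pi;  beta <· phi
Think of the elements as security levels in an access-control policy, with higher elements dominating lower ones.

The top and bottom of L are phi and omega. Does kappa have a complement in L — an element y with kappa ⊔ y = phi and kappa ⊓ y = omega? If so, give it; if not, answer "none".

For every candidate y, either kappa ∨ y ≠ phi or kappa ∧ y ≠ omega; no complement exists.

none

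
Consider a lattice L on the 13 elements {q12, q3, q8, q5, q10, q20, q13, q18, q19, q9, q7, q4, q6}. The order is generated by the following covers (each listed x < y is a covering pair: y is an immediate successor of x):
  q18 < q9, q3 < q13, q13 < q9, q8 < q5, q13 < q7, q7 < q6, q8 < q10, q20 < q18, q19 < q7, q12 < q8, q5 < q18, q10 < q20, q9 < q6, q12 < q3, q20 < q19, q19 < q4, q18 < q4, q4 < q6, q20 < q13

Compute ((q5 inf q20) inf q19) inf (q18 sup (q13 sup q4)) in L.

q8

q5 ∧ q20 = q8
q8 ∧ q19 = q8
q13 ∨ q4 = q6
q18 ∨ q6 = q6
q8 ∧ q6 = q8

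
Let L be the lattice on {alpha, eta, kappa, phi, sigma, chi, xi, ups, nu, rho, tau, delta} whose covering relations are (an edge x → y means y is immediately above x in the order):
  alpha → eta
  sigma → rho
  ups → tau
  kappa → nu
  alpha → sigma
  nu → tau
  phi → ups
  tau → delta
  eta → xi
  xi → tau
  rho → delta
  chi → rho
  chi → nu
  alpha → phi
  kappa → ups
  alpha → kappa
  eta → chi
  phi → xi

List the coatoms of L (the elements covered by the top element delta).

The coatoms are exactly the elements covered by delta: rho, tau.

rho, tau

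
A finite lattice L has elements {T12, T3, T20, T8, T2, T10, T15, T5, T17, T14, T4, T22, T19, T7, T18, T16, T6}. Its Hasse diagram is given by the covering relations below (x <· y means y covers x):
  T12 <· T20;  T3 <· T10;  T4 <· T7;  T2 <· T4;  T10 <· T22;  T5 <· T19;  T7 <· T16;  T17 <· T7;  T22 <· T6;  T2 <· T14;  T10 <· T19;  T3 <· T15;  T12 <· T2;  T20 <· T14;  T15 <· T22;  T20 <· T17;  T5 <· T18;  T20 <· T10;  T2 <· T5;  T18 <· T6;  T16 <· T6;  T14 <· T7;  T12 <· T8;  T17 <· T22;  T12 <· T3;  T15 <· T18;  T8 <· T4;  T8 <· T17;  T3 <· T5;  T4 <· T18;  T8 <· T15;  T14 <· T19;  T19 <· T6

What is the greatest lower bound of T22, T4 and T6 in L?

Common lower bounds of {T22, T4, T6}: T12, T8.
The greatest among these is T8.

T8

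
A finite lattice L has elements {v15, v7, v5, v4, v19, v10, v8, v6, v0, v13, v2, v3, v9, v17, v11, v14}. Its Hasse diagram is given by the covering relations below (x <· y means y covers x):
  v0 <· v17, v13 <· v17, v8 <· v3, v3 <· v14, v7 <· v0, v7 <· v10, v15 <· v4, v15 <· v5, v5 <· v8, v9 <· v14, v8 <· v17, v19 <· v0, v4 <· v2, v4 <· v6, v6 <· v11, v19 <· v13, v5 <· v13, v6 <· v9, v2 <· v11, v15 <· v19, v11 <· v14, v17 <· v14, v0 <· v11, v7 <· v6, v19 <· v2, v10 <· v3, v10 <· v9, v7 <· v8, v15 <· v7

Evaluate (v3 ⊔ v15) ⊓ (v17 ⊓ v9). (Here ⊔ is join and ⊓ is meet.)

v7

v3 ∨ v15 = v3
v17 ∧ v9 = v7
v3 ∧ v7 = v7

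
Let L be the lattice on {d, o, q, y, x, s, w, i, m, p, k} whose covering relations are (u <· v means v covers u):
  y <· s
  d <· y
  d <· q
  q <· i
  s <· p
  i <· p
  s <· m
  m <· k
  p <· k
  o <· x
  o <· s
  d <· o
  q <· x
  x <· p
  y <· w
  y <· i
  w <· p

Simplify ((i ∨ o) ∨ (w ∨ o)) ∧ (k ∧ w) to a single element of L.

i ∨ o = p
w ∨ o = p
p ∨ p = p
k ∧ w = w
p ∧ w = w

w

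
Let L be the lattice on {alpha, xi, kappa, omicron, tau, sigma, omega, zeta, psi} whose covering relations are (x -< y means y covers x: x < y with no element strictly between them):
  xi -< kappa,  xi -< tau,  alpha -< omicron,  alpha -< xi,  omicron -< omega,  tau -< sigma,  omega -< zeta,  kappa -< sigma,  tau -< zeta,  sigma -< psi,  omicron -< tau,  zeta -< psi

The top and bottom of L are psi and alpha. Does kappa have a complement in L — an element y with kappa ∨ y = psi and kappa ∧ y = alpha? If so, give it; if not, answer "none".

Need y with kappa ∨ y = psi and kappa ∧ y = alpha.
Checking each element gives: omega.

omega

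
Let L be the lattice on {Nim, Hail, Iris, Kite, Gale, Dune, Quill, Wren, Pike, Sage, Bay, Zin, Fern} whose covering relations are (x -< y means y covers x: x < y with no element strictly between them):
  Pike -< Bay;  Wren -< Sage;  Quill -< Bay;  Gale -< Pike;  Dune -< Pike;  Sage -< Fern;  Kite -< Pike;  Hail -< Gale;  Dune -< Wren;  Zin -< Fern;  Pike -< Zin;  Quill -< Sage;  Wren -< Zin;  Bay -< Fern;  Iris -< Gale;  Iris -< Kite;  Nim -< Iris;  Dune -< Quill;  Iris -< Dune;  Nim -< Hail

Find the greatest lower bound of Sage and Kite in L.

Iris

Common lower bounds of {Sage, Kite}: Iris, Nim.
The greatest among these is Iris.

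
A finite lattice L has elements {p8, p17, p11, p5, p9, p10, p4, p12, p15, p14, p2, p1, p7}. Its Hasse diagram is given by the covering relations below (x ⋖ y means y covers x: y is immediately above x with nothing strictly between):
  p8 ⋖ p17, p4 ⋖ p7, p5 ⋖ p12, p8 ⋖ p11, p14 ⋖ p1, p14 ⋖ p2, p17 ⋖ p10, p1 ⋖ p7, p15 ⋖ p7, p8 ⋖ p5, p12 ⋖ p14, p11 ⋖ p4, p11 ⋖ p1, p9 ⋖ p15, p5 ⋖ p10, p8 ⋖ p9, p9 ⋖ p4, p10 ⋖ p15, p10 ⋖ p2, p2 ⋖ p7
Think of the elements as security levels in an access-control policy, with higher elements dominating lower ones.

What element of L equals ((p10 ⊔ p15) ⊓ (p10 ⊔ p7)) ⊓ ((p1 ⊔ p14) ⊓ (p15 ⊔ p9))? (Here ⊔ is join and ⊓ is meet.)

p10 ∨ p15 = p15
p10 ∨ p7 = p7
p15 ∧ p7 = p15
p1 ∨ p14 = p1
p15 ∨ p9 = p15
p1 ∧ p15 = p5
p15 ∧ p5 = p5

p5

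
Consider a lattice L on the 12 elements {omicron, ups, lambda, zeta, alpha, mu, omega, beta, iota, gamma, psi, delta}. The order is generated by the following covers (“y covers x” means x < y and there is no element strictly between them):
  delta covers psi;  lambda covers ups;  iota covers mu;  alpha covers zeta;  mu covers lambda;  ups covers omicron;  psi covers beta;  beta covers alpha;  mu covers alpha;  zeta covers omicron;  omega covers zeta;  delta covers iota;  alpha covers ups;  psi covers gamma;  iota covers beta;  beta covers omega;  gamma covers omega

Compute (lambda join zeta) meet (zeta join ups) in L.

alpha

lambda ∨ zeta = mu
zeta ∨ ups = alpha
mu ∧ alpha = alpha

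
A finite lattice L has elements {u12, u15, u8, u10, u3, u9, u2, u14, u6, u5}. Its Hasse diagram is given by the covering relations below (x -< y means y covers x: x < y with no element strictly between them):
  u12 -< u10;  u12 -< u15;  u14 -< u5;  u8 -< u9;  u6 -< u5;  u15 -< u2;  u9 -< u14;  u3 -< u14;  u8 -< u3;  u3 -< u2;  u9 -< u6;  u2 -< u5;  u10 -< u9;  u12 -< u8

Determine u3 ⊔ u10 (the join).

Common upper bounds of {u3, u10}: u14, u5.
The least among these is u14.

u14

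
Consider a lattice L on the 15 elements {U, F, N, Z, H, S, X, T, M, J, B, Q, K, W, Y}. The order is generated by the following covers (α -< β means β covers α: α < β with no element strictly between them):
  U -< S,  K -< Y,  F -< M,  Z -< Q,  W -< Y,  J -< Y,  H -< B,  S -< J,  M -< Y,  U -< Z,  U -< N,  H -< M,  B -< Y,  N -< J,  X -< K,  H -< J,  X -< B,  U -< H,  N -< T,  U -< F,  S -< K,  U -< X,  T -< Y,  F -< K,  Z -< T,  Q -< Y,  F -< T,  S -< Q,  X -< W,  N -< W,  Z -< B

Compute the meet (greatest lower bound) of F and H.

U

Common lower bounds of {F, H}: U.
The greatest among these is U.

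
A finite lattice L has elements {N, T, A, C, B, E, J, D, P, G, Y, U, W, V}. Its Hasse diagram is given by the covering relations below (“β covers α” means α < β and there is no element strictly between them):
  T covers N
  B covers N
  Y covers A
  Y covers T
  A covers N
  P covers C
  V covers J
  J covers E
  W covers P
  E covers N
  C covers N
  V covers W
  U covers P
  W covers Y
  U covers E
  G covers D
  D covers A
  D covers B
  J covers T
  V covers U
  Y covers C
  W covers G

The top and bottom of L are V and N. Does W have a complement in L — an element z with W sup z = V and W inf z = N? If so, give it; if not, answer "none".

E

Need z with W ∨ z = V and W ∧ z = N.
Checking each element gives: E.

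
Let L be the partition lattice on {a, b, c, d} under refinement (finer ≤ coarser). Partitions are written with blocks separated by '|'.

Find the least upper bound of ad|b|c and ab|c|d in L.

The join of ad|b|c and ab|c|d merges any blocks that overlap across the partitions, giving abd|c.

abd|c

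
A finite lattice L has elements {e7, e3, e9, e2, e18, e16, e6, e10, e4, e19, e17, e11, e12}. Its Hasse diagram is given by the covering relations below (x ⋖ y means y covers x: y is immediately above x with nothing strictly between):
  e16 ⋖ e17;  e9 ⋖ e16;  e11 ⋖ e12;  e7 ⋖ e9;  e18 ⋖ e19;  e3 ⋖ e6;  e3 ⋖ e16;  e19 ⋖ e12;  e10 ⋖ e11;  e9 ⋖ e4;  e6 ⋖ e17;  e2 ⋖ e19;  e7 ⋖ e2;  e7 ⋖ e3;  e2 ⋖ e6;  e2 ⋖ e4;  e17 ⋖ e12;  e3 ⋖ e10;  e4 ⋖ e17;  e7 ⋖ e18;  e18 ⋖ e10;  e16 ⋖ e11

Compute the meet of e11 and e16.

e16

Common lower bounds of {e11, e16}: e16, e3, e7, e9.
The greatest among these is e16.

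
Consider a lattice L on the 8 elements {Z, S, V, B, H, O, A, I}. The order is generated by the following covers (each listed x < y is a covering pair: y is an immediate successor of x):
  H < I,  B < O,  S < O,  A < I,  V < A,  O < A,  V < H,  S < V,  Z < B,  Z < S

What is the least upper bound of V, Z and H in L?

Common upper bounds of {V, Z, H}: H, I.
The least among these is H.

H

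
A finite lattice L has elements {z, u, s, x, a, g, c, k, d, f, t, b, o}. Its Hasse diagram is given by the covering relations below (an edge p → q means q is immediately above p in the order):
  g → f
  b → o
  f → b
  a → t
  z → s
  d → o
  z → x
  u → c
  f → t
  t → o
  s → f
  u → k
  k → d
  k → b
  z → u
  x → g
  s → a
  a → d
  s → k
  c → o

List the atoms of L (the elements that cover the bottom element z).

The atoms are exactly the elements that cover z: s, u, x.

s, u, x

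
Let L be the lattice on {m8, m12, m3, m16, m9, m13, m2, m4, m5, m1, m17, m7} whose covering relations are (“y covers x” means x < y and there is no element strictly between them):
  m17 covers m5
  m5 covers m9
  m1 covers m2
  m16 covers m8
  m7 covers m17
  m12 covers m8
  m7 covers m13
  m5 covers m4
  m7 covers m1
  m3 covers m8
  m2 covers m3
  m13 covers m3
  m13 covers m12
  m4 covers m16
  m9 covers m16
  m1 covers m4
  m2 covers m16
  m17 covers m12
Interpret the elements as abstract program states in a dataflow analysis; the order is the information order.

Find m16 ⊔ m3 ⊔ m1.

m1

Common upper bounds of {m16, m3, m1}: m1, m7.
The least among these is m1.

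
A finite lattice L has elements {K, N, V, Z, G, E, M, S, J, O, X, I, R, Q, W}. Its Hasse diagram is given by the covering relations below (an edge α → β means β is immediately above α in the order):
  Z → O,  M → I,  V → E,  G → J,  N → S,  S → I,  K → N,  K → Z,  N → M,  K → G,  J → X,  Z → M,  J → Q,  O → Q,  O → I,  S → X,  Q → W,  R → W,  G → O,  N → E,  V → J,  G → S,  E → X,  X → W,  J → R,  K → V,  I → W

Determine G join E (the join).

X

Common upper bounds of {G, E}: W, X.
The least among these is X.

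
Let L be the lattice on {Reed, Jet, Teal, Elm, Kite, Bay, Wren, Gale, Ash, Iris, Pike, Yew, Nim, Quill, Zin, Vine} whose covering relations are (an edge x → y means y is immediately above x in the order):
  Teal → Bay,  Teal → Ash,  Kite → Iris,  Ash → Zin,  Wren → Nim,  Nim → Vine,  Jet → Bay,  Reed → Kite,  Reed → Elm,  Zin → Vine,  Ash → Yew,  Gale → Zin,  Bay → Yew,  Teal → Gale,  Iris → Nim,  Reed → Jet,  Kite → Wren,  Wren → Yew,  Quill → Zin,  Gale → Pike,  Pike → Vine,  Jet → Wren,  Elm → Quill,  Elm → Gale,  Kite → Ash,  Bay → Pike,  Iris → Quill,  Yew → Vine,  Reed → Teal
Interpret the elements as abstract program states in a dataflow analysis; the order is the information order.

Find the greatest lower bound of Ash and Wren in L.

Kite

Common lower bounds of {Ash, Wren}: Kite, Reed.
The greatest among these is Kite.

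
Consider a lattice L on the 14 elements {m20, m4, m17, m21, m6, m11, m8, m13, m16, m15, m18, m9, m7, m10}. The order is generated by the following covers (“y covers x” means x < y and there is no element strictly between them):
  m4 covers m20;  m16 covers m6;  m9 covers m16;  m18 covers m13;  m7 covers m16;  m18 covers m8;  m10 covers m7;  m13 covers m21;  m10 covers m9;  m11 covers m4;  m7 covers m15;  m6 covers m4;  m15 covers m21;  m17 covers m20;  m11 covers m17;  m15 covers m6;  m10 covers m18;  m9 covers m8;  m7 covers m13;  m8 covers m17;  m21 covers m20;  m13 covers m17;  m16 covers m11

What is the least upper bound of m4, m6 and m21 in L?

m15

Common upper bounds of {m4, m6, m21}: m10, m15, m7.
The least among these is m15.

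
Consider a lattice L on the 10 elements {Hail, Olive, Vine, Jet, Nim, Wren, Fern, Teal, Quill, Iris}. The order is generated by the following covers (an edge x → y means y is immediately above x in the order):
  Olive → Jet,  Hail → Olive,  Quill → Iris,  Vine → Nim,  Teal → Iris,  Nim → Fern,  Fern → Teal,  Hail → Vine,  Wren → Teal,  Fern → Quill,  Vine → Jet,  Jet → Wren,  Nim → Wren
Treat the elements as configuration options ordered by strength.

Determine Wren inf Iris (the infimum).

Common lower bounds of {Wren, Iris}: Hail, Jet, Nim, Olive, Vine, Wren.
The greatest among these is Wren.

Wren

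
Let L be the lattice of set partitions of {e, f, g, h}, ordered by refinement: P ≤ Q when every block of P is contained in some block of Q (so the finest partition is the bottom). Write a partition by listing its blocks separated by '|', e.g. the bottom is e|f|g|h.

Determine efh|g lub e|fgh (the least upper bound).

Common upper bounds of {efh|g, e|fgh}: efgh.
The least among these is efgh.

efgh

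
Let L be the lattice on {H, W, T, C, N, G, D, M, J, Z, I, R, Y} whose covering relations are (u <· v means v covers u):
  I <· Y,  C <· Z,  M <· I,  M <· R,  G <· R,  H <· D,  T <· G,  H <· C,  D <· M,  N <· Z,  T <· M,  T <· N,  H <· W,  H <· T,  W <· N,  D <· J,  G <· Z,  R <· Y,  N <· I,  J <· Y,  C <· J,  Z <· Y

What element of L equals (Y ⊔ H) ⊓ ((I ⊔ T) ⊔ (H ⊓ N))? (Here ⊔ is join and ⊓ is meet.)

I

Y ∨ H = Y
I ∨ T = I
H ∧ N = H
I ∨ H = I
Y ∧ I = I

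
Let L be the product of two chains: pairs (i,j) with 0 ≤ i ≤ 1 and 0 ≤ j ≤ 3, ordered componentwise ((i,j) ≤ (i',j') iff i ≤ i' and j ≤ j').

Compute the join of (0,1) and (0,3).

In a product of chains, the join is componentwise max, giving (0,3).

(0,3)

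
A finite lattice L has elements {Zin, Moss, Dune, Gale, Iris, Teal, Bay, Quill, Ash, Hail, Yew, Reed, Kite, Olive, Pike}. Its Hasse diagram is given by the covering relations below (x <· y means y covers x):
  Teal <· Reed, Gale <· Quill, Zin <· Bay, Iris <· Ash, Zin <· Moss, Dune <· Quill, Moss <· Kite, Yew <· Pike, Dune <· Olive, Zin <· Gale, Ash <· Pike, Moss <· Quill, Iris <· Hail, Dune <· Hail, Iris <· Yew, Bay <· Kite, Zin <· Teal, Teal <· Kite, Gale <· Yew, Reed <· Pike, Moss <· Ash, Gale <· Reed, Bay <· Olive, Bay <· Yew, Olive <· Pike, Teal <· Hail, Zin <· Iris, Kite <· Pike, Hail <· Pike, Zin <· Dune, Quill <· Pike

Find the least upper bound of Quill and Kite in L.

Pike

Common upper bounds of {Quill, Kite}: Pike.
The least among these is Pike.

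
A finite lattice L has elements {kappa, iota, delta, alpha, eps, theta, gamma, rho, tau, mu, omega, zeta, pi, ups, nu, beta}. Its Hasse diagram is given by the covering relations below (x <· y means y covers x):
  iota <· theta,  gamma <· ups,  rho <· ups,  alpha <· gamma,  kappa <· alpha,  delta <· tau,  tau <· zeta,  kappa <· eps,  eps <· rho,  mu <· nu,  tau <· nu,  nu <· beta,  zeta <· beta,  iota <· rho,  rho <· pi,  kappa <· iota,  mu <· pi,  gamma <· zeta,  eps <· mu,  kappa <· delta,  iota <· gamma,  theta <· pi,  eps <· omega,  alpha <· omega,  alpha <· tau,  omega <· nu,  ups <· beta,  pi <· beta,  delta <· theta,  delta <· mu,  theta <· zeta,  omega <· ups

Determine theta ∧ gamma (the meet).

Common lower bounds of {theta, gamma}: iota, kappa.
The greatest among these is iota.

iota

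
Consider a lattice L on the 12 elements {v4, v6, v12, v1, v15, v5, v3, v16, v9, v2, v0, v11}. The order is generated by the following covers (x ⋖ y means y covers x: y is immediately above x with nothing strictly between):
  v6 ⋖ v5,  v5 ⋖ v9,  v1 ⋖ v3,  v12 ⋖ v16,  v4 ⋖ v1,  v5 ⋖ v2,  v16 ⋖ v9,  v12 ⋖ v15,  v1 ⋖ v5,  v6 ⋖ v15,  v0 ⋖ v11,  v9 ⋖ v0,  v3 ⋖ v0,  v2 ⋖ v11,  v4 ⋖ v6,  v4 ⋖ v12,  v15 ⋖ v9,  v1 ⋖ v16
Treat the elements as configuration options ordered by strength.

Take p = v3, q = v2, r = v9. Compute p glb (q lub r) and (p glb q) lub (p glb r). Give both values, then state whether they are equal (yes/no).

v3; v1; no

q lub r = v11, so p glb (q lub r) = v3 glb v11 = v3.
p glb q = v1 and p glb r = v1, so (p glb q) lub (p glb r) = v1 lub v1 = v1.
Equal: no.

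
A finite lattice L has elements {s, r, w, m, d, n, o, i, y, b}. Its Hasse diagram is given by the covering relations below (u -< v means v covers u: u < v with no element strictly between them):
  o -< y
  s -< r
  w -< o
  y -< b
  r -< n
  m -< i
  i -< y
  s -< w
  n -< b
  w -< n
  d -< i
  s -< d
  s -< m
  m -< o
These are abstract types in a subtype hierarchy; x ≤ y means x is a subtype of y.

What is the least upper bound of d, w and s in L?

Common upper bounds of {d, w, s}: b, y.
The least among these is y.

y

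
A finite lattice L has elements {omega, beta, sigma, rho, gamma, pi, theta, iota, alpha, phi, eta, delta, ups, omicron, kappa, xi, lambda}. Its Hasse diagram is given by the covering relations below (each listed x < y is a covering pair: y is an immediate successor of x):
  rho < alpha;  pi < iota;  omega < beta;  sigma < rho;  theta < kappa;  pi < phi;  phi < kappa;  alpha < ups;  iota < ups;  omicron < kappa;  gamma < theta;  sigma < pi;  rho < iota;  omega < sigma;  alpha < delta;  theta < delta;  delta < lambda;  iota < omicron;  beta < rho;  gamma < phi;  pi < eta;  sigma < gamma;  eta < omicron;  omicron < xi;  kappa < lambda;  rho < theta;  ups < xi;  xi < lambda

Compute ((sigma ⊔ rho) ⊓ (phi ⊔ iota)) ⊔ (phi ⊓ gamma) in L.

sigma ∨ rho = rho
phi ∨ iota = kappa
rho ∧ kappa = rho
phi ∧ gamma = gamma
rho ∨ gamma = theta

theta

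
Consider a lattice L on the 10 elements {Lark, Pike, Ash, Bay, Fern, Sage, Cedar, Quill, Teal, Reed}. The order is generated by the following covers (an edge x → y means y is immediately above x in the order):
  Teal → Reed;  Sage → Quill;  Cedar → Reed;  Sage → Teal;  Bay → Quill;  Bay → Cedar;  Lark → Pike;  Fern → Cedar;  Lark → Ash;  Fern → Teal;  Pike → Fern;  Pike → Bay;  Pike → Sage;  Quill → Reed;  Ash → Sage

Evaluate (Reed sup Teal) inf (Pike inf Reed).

Pike

Reed ∨ Teal = Reed
Pike ∧ Reed = Pike
Reed ∧ Pike = Pike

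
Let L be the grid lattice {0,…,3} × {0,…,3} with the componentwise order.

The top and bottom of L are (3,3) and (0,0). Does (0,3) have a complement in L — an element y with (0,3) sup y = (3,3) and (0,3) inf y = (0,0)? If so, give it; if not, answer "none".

Need y with (0,3) ∨ y = (3,3) and (0,3) ∧ y = (0,0).
Checking each element gives: (3,0).

(3,0)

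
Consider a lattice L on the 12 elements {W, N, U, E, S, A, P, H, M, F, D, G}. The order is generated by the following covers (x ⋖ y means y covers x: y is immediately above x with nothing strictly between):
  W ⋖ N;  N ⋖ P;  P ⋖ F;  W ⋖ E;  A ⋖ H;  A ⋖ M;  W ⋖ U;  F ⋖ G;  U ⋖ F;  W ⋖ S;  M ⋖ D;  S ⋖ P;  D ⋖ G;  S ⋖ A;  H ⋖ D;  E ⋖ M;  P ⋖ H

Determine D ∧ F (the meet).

Common lower bounds of {D, F}: N, P, S, W.
The greatest among these is P.

P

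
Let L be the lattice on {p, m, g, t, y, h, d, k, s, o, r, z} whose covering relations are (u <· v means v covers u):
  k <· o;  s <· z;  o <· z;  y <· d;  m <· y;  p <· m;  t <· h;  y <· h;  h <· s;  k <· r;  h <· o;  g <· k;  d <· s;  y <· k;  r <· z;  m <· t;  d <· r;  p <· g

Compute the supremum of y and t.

h

Common upper bounds of {y, t}: h, o, s, z.
The least among these is h.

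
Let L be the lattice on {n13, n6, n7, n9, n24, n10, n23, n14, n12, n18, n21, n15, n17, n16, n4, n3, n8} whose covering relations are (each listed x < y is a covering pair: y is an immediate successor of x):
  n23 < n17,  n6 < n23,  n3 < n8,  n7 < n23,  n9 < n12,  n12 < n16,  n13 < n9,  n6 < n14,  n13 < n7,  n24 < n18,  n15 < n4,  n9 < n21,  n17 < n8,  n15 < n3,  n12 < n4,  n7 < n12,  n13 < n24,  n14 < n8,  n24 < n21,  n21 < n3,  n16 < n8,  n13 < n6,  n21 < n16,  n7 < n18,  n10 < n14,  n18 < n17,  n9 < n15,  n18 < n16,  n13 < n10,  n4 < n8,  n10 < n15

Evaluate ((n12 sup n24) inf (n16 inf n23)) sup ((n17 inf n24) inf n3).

n18

n12 ∨ n24 = n16
n16 ∧ n23 = n7
n16 ∧ n7 = n7
n17 ∧ n24 = n24
n24 ∧ n3 = n24
n7 ∨ n24 = n18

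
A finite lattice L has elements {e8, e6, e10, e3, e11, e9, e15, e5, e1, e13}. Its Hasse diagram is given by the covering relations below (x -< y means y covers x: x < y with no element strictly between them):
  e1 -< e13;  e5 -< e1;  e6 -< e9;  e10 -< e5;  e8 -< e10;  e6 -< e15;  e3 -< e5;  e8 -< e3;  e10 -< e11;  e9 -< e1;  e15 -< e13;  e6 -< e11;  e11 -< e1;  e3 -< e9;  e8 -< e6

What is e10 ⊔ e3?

Common upper bounds of {e10, e3}: e1, e13, e5.
The least among these is e5.

e5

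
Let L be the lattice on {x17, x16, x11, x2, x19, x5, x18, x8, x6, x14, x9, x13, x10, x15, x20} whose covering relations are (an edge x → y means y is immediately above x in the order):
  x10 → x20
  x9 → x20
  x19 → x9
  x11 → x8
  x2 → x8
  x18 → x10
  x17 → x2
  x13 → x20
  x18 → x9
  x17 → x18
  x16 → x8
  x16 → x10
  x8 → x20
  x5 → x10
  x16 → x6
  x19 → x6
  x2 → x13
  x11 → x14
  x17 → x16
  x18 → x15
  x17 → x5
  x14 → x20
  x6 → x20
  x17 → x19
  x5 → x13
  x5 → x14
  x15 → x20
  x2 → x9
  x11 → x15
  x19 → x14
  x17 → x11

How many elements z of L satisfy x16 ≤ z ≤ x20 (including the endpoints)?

The interval [x16, x20] = {x10, x16, x20, x6, x8}, which has 5 elements.

5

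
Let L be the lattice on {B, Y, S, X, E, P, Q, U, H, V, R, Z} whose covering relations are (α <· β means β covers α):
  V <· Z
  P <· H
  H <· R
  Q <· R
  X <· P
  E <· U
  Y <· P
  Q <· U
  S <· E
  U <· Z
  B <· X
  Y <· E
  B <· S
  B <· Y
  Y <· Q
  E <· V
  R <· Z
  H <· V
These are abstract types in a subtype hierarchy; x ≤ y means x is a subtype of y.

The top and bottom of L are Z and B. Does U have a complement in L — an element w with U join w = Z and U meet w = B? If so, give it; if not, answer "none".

X

Need w with U ∨ w = Z and U ∧ w = B.
Checking each element gives: X.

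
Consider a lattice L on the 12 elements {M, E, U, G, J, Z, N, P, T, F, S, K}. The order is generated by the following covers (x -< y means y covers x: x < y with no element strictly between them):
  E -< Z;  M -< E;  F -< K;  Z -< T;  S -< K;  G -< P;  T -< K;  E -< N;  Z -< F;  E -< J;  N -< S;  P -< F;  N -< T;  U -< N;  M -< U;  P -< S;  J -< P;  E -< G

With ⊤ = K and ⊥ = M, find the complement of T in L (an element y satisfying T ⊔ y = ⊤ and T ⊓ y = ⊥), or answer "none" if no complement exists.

For every candidate y, either T ∨ y ≠ K or T ∧ y ≠ M; no complement exists.

none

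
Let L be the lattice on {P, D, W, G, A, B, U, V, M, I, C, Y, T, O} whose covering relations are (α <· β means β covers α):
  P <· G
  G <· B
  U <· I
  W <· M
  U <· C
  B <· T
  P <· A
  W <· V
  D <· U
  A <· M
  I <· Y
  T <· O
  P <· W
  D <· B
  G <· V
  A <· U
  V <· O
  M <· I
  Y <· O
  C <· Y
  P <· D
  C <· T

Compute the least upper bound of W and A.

M

Common upper bounds of {W, A}: I, M, O, Y.
The least among these is M.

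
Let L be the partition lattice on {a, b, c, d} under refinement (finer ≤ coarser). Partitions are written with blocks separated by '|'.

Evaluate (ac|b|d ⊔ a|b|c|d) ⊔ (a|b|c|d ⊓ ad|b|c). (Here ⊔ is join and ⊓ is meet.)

ac|b|d ∨ a|b|c|d = ac|b|d
a|b|c|d ∧ ad|b|c = a|b|c|d
ac|b|d ∨ a|b|c|d = ac|b|d

ac|b|d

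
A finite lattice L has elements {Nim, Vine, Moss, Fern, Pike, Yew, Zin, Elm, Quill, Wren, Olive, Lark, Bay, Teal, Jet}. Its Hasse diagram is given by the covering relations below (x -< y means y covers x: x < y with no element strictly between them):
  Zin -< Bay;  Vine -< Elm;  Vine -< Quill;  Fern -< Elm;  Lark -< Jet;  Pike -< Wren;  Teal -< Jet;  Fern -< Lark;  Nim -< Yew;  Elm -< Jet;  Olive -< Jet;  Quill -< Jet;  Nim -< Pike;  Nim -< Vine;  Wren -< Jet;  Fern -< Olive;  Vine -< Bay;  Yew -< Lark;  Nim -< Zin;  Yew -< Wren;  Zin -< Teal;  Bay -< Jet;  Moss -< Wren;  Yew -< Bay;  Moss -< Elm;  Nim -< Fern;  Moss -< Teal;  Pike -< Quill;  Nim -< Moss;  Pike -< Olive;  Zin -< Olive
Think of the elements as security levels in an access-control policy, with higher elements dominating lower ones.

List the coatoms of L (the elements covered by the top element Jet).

The coatoms are exactly the elements covered by Jet: Bay, Elm, Lark, Olive, Quill, Teal, Wren.

Bay, Elm, Lark, Olive, Quill, Teal, Wren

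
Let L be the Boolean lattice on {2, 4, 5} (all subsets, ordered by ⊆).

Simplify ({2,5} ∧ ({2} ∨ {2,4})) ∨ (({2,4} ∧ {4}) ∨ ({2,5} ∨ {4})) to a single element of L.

{2} ∨ {2,4} = {2,4}
{2,5} ∧ {2,4} = {2}
{2,4} ∧ {4} = {4}
{2,5} ∨ {4} = {2,4,5}
{4} ∨ {2,4,5} = {2,4,5}
{2} ∨ {2,4,5} = {2,4,5}

{2,4,5}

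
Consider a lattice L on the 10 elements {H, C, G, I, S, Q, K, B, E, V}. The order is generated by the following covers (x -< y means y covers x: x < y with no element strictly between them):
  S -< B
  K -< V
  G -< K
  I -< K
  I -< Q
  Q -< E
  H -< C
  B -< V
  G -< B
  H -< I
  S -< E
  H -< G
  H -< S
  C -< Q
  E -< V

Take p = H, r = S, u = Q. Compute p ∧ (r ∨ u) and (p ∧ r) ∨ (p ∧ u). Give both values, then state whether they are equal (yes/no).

r ∨ u = E, so p ∧ (r ∨ u) = H ∧ E = H.
p ∧ r = H and p ∧ u = H, so (p ∧ r) ∨ (p ∧ u) = H ∨ H = H.
Equal: yes.

H; H; yes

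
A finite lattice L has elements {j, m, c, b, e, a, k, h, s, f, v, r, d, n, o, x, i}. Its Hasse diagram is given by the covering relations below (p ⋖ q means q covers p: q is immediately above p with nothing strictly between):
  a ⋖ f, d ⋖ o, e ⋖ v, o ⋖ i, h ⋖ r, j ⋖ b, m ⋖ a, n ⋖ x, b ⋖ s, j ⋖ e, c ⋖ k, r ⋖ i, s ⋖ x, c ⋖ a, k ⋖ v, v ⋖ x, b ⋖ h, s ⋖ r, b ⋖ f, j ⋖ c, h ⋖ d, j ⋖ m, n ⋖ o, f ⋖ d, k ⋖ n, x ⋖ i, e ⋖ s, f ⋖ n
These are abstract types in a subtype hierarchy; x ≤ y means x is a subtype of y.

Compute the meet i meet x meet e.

e

Common lower bounds of {i, x, e}: e, j.
The greatest among these is e.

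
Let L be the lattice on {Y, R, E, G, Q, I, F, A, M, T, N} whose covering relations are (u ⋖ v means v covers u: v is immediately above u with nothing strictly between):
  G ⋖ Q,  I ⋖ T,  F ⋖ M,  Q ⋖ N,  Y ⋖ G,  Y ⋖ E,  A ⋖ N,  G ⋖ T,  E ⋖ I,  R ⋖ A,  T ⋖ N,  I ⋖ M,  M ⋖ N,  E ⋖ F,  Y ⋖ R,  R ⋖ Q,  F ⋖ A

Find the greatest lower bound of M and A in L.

Common lower bounds of {M, A}: E, F, Y.
The greatest among these is F.

F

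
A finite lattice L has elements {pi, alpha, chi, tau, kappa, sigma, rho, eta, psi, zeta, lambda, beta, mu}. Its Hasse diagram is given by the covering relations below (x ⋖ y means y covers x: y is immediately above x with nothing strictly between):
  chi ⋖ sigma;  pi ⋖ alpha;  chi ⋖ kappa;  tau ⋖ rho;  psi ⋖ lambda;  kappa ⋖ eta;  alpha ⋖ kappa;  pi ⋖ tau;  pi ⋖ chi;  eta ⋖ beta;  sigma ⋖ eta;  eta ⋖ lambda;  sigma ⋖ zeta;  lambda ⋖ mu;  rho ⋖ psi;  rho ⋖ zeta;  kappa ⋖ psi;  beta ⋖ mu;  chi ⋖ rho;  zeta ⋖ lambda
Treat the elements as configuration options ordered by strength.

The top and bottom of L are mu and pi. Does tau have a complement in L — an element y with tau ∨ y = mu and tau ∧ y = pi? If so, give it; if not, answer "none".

beta

Need y with tau ∨ y = mu and tau ∧ y = pi.
Checking each element gives: beta.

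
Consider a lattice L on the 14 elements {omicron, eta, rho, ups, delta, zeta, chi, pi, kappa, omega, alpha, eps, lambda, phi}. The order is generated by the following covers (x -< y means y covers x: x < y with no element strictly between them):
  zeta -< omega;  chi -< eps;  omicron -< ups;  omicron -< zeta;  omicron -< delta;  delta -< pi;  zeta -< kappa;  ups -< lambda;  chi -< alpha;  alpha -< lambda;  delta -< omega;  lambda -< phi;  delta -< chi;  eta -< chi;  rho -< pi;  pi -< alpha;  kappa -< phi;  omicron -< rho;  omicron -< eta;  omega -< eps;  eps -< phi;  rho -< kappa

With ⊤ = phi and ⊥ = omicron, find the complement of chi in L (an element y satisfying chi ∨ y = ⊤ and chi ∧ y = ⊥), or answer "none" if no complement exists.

kappa

Need y with chi ∨ y = phi and chi ∧ y = omicron.
Checking each element gives: kappa.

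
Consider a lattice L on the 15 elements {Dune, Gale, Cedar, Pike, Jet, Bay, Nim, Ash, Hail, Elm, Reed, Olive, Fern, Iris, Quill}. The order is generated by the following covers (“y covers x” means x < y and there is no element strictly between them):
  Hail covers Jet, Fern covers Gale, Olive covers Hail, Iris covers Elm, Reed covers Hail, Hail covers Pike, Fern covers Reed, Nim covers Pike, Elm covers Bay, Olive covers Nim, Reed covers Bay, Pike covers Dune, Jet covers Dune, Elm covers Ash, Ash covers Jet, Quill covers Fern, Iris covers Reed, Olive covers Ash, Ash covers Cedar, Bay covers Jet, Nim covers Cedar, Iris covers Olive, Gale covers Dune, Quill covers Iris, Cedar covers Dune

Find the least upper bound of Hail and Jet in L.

Hail

Common upper bounds of {Hail, Jet}: Fern, Hail, Iris, Olive, Quill, Reed.
The least among these is Hail.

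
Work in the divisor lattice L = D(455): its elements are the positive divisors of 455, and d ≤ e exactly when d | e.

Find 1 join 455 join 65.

Common upper bounds of {1, 455, 65}: 455.
The least among these is 455.

455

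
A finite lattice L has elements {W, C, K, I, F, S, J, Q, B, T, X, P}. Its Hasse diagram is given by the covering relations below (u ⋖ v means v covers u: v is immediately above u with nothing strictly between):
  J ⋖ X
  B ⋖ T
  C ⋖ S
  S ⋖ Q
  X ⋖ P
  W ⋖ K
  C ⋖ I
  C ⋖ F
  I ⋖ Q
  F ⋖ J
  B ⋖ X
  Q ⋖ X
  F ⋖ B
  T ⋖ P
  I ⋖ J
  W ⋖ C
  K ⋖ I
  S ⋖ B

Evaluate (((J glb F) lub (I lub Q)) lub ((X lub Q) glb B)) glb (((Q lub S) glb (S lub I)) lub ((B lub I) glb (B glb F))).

X

J ∧ F = F
I ∨ Q = Q
F ∨ Q = X
X ∨ Q = X
X ∧ B = B
X ∨ B = X
Q ∨ S = Q
S ∨ I = Q
Q ∧ Q = Q
B ∨ I = X
B ∧ F = F
X ∧ F = F
Q ∨ F = X
X ∧ X = X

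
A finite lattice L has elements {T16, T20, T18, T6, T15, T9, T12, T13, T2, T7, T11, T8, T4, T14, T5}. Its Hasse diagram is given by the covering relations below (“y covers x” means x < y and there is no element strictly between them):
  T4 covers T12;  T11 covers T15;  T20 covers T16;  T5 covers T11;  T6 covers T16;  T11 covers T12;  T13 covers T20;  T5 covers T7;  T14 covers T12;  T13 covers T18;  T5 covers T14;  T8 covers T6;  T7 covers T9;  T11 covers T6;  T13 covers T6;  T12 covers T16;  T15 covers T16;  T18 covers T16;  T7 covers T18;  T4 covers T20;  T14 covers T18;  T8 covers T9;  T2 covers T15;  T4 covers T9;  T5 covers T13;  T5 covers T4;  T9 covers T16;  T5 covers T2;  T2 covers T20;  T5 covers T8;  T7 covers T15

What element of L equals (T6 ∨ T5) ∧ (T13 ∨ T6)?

T13

T6 ∨ T5 = T5
T13 ∨ T6 = T13
T5 ∧ T13 = T13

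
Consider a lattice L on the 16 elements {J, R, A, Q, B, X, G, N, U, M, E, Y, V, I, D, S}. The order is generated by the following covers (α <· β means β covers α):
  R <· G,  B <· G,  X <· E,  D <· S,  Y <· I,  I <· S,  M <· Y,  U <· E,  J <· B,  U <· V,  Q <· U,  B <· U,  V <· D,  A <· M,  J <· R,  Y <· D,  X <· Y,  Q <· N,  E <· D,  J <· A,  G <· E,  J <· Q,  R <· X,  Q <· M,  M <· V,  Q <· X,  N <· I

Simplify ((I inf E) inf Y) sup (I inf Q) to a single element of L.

I ∧ E = X
X ∧ Y = X
I ∧ Q = Q
X ∨ Q = X

X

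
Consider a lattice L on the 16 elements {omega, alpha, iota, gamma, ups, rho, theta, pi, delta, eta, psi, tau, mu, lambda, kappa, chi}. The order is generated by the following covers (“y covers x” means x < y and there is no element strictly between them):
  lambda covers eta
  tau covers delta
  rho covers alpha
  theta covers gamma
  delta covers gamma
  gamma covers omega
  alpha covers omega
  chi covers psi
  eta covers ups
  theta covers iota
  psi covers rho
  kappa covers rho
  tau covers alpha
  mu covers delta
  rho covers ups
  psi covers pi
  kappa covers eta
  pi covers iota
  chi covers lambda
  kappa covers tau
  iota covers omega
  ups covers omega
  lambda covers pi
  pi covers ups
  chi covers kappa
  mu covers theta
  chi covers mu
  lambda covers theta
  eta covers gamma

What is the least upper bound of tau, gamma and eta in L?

kappa

Common upper bounds of {tau, gamma, eta}: chi, kappa.
The least among these is kappa.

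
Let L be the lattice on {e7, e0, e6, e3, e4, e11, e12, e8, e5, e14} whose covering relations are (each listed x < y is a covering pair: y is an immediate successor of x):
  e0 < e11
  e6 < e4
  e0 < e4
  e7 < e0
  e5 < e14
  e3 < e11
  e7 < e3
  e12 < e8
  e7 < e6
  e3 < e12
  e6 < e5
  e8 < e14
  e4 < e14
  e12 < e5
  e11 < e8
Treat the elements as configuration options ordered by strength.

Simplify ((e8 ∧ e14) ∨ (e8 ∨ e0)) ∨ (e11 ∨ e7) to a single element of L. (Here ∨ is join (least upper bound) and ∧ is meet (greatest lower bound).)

e8 ∧ e14 = e8
e8 ∨ e0 = e8
e8 ∨ e8 = e8
e11 ∨ e7 = e11
e8 ∨ e11 = e8

e8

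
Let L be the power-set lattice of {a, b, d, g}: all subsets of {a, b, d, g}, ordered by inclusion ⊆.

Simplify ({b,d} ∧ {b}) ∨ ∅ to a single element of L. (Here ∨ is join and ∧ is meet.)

{b,d} ∧ {b} = {b}
{b} ∨ ∅ = {b}

{b}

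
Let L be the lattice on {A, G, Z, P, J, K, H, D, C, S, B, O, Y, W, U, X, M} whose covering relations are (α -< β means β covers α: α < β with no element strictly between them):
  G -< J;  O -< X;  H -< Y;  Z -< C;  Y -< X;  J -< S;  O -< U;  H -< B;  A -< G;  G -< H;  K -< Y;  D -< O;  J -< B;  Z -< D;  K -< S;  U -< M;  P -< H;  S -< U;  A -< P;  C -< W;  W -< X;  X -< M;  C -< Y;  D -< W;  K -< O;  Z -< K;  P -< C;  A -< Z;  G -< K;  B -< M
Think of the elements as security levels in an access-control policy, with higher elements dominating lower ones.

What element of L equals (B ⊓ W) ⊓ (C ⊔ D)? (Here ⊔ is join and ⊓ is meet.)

B ∧ W = P
C ∨ D = W
P ∧ W = P

P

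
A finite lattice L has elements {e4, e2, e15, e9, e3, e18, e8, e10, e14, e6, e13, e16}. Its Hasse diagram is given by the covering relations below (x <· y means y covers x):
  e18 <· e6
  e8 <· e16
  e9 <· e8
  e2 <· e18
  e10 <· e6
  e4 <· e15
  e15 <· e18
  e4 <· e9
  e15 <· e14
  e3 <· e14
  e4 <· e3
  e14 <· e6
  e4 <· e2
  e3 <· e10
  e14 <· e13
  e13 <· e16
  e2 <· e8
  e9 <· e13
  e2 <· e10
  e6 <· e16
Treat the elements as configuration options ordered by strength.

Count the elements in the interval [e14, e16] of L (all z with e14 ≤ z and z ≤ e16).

4

The interval [e14, e16] = {e13, e14, e16, e6}, which has 4 elements.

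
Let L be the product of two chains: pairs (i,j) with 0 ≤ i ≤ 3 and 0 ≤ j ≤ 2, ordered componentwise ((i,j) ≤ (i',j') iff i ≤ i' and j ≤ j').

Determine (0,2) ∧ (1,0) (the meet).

In a product of chains, the meet is componentwise min, giving (0,0).

(0,0)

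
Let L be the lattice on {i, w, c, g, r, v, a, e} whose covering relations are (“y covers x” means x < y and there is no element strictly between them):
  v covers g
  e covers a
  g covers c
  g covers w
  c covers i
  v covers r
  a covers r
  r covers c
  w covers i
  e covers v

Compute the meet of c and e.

Common lower bounds of {c, e}: c, i.
The greatest among these is c.

c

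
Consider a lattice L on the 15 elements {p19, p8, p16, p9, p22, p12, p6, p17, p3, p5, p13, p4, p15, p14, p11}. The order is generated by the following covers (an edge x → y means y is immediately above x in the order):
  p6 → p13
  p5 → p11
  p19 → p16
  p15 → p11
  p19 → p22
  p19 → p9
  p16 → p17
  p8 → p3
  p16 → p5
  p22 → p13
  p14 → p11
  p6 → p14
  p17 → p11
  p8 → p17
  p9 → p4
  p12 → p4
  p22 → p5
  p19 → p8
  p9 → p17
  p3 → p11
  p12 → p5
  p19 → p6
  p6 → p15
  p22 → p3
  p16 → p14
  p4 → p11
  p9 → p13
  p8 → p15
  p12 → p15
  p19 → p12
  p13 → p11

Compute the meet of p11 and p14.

Common lower bounds of {p11, p14}: p14, p16, p19, p6.
The greatest among these is p14.

p14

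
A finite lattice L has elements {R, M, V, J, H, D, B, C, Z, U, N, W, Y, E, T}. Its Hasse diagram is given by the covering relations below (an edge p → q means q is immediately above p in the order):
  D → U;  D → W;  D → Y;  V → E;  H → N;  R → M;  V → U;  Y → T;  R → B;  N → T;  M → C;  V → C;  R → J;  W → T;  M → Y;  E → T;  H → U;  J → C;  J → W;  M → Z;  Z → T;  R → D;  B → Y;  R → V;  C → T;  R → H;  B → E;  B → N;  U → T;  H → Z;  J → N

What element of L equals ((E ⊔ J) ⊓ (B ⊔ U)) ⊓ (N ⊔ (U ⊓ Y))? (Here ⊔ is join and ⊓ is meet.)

T

E ∨ J = T
B ∨ U = T
T ∧ T = T
U ∧ Y = D
N ∨ D = T
T ∧ T = T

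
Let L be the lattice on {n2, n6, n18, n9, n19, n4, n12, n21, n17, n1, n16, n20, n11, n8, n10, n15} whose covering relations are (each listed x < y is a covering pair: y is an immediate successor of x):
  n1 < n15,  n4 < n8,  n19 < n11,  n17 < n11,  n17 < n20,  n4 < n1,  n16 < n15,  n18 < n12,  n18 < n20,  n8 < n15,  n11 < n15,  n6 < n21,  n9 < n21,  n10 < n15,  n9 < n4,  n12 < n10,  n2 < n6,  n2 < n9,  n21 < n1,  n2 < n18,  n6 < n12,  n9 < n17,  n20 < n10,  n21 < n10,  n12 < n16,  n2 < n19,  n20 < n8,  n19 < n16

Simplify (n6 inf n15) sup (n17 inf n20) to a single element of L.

n10

n6 ∧ n15 = n6
n17 ∧ n20 = n17
n6 ∨ n17 = n10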